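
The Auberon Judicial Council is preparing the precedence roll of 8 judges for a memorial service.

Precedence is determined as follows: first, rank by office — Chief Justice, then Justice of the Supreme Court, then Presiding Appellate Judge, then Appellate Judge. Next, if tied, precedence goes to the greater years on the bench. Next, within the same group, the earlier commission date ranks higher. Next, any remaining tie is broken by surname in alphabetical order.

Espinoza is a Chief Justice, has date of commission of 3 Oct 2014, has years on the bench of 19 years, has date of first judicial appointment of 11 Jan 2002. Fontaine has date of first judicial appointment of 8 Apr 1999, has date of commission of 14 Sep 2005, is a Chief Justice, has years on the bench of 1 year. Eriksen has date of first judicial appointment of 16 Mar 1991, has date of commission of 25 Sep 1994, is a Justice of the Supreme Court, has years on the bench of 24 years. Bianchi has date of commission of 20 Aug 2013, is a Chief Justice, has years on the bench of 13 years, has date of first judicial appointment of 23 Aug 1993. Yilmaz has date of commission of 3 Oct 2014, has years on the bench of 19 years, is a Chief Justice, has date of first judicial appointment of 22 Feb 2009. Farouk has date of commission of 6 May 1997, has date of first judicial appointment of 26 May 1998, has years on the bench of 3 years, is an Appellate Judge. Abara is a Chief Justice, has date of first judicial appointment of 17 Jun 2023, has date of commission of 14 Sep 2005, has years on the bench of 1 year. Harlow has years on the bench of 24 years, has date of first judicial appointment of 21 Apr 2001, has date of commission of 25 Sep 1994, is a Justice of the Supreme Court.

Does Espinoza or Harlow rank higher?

Espinoza

By office: Espinoza, Yilmaz, Bianchi, Abara and Fontaine (Chief Justice); then Eriksen and Harlow (Justice of the Supreme Court); then Farouk (Appellate Judge).
Among Espinoza, Yilmaz, Bianchi, Abara and Fontaine, by years on the bench (higher first): Espinoza and Yilmaz (19 years) before Bianchi (13 years) before Abara and Fontaine (1 year).
Espinoza and Yilmaz both have date of commission 3 Oct 2014, so the next rule applies.
Among Espinoza and Yilmaz, alphabetically by surname: Espinoza before Yilmaz.
Abara and Fontaine both have date of commission 14 Sep 2005, so the next rule applies.
Among Abara and Fontaine, alphabetically by surname: Abara before Fontaine.
Eriksen and Harlow both have years on the bench 24 years, so the next rule applies.
Eriksen and Harlow both have date of commission 25 Sep 1994, so the next rule applies.
Among Eriksen and Harlow, alphabetically by surname: Eriksen before Harlow.
So Espinoza takes precedence.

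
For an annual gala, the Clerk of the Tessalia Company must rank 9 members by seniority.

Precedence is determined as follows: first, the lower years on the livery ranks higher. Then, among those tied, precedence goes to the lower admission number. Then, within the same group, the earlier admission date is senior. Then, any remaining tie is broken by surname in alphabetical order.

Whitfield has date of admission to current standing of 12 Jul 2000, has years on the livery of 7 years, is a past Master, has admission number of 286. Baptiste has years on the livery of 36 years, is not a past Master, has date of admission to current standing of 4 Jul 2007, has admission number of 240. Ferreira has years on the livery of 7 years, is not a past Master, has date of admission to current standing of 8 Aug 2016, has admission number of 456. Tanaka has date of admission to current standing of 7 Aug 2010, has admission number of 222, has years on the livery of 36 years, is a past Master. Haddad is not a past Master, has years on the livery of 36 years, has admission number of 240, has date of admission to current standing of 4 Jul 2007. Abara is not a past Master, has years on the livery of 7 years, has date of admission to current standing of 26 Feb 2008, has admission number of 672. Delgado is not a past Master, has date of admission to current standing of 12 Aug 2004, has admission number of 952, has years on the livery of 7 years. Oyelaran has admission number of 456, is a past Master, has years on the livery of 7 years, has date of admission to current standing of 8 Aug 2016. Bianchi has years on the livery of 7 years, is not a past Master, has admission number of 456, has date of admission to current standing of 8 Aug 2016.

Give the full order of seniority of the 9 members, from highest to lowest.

By years on the livery (lower first): Whitfield, Bianchi, Ferreira, Oyelaran, Abara and Delgado (each 7 years); then Tanaka, Baptiste and Haddad (each 36 years).
Among Whitfield, Bianchi, Ferreira, Oyelaran, Abara and Delgado, by admission number (lower first): Whitfield (286) before Bianchi, Ferreira and Oyelaran (456) before Abara (672) before Delgado (952).
Bianchi, Ferreira and Oyelaran all have date of admission to current standing 8 Aug 2016, so the next rule applies.
Among Bianchi, Ferreira and Oyelaran, alphabetically by surname: Bianchi before Ferreira before Oyelaran.
Among Tanaka, Baptiste and Haddad, by admission number (lower first): Tanaka (222) before Baptiste and Haddad (240).
Baptiste and Haddad both have date of admission to current standing 4 Jul 2007, so the next rule applies.
Among Baptiste and Haddad, alphabetically by surname: Baptiste before Haddad.
Full order: Whitfield, Bianchi, Ferreira, Oyelaran, Abara, Delgado, Tanaka, Baptiste, Haddad.

Whitfield, Bianchi, Ferreira, Oyelaran, Abara, Delgado, Tanaka, Baptiste, Haddad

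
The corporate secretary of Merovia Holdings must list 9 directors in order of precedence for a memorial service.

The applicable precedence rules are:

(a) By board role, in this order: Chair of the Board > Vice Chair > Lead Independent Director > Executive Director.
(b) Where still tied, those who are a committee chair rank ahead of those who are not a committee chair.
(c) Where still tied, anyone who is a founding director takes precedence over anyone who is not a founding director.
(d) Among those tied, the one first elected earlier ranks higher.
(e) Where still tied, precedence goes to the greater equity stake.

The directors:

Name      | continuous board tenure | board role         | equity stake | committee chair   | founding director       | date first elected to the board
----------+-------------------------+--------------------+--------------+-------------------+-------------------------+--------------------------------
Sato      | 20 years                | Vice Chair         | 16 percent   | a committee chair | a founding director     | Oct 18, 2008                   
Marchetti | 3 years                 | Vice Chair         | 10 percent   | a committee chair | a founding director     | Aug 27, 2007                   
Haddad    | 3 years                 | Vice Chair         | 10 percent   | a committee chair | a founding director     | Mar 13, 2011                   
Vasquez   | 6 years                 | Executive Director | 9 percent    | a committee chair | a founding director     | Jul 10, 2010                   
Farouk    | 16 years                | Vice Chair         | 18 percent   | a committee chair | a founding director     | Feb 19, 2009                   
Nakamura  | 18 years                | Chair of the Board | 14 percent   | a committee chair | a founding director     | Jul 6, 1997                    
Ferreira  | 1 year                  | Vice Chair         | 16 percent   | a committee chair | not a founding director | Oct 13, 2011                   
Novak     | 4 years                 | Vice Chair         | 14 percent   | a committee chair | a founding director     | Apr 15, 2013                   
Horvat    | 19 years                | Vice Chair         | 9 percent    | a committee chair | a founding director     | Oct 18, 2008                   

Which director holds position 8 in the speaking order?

Ferreira

By board role: Nakamura (Chair of the Board); then Marchetti, Sato, Horvat, Farouk, Haddad, Novak and Ferreira (Vice Chair); then Vasquez (Executive Director).
Marchetti, Sato, Horvat, Farouk, Haddad, Novak and Ferreira are each a committee chair, so the next rule applies.
Among Marchetti, Sato, Horvat, Farouk, Haddad, Novak and Ferreira, a founding director before not a founding director: Marchetti, Sato, Horvat, Farouk, Haddad and Novak (a founding director) before Ferreira (not a founding director).
Among Marchetti, Sato, Horvat, Farouk, Haddad and Novak, by date first elected to the board (earlier first): Marchetti (Aug 27, 2007) before Sato and Horvat (Oct 18, 2008) before Farouk (Feb 19, 2009) before Haddad (Mar 13, 2011) before Novak (Apr 15, 2013).
Among Sato and Horvat, by equity stake (higher first): Sato (16 percent) before Horvat (9 percent).
Order: Nakamura, Marchetti, Sato, Horvat, Farouk, Haddad, Novak, Ferreira, Vasquez.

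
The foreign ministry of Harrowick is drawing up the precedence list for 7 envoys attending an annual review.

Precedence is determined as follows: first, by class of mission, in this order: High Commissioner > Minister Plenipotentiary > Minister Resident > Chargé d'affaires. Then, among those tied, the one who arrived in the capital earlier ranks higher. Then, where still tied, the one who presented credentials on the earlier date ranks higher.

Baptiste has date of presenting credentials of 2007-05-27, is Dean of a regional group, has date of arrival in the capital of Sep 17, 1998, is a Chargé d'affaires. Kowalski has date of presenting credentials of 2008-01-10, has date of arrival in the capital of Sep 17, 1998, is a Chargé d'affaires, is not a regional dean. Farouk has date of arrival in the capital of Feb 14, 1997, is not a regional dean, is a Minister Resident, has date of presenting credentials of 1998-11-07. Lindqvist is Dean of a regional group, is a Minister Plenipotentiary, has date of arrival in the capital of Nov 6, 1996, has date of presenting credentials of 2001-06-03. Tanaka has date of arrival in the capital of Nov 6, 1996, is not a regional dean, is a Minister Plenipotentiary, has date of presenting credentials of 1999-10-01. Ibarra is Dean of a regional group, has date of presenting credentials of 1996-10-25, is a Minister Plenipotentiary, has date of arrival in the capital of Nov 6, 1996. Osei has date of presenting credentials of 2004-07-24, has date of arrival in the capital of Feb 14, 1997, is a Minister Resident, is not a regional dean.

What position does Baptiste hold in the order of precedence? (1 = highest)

6

By class of mission: Ibarra, Tanaka and Lindqvist (Minister Plenipotentiary); then Farouk and Osei (Minister Resident); then Baptiste and Kowalski (Chargé d'affaires).
Ibarra, Tanaka and Lindqvist all have date of arrival in the capital Nov 6, 1996, so the next rule applies.
Among Ibarra, Tanaka and Lindqvist, by date of presenting credentials (earlier first): Ibarra (1996-10-25) before Tanaka (1999-10-01) before Lindqvist (2001-06-03).
Farouk and Osei both have date of arrival in the capital Feb 14, 1997, so the next rule applies.
Among Farouk and Osei, by date of presenting credentials (earlier first): Farouk (1998-11-07) before Osei (2004-07-24).
Baptiste and Kowalski both have date of arrival in the capital Sep 17, 1998, so the next rule applies.
Among Baptiste and Kowalski, by date of presenting credentials (earlier first): Baptiste (2007-05-27) before Kowalski (2008-01-10).
Order: Ibarra, Tanaka, Lindqvist, Farouk, Osei, Baptiste, Kowalski. So position 6.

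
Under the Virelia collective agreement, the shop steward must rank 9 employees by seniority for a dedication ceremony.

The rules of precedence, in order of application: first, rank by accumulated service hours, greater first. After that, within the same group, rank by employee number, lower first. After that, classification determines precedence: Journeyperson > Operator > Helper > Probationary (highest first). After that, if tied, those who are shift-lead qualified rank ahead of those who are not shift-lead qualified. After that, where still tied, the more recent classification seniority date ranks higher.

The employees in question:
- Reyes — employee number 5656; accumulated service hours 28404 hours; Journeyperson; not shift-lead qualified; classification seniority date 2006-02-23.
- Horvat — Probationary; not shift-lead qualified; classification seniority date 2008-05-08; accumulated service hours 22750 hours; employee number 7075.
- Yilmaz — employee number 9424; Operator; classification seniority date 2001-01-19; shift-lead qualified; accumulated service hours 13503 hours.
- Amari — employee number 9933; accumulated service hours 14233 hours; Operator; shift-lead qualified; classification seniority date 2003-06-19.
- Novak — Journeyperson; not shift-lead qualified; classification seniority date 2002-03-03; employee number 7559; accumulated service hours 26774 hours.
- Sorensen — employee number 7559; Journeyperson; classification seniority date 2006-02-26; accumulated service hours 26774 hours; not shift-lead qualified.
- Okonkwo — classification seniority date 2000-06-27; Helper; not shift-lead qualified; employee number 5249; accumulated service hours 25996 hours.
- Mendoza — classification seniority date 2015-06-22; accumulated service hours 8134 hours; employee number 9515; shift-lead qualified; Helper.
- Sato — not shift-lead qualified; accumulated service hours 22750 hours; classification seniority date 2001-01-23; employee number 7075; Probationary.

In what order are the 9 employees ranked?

By accumulated service hours (higher first): Reyes (28404 hours); then Sorensen and Novak (both 26774 hours); then Okonkwo (25996 hours); then Horvat and Sato (both 22750 hours); then Amari (14233 hours); then Yilmaz (13503 hours); then Mendoza (8134 hours).
Sorensen and Novak both have employee number 7559, so the next rule applies.
Sorensen and Novak are each Journeyperson, so the next rule applies.
Sorensen and Novak are each not shift-lead qualified, so the next rule applies.
Among Sorensen and Novak, by classification seniority date (later first): Sorensen (2006-02-26) before Novak (2002-03-03).
Horvat and Sato both have employee number 7075, so the next rule applies.
Horvat and Sato are each Probationary, so the next rule applies.
Horvat and Sato are each not shift-lead qualified, so the next rule applies.
Among Horvat and Sato, by classification seniority date (later first): Horvat (2008-05-08) before Sato (2001-01-23).
Full order: Reyes, Sorensen, Novak, Okonkwo, Horvat, Sato, Amari, Yilmaz, Mendoza.

Reyes, Sorensen, Novak, Okonkwo, Horvat, Sato, Amari, Yilmaz, Mendoza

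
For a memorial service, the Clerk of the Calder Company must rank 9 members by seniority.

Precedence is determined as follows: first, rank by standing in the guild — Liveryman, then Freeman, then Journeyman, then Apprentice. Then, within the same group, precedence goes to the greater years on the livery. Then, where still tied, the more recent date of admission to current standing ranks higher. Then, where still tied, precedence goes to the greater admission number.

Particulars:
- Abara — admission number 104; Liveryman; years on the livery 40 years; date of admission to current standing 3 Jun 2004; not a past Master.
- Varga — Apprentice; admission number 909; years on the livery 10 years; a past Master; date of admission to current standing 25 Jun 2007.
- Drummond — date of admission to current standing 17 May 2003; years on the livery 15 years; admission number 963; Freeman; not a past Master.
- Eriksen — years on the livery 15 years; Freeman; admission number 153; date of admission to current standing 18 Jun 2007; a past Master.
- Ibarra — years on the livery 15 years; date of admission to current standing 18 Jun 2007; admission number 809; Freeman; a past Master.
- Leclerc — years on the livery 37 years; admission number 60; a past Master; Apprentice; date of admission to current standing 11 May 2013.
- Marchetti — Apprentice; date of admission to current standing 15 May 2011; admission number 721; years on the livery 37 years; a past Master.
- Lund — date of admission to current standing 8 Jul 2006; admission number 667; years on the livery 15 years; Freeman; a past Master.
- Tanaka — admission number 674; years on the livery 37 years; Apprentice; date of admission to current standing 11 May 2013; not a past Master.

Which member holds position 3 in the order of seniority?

Eriksen

By standing in the guild: Abara (Liveryman); then Ibarra, Eriksen, Lund and Drummond (Freeman); then Tanaka, Leclerc, Marchetti and Varga (Apprentice).
Ibarra, Eriksen, Lund and Drummond all have years on the livery 15 years, so the next rule applies.
Among Ibarra, Eriksen, Lund and Drummond, by date of admission to current standing (later first): Ibarra and Eriksen (18 Jun 2007) before Lund (8 Jul 2006) before Drummond (17 May 2003).
Among Ibarra and Eriksen, by admission number (higher first): Ibarra (809) before Eriksen (153).
Among Tanaka, Leclerc, Marchetti and Varga, by years on the livery (higher first): Tanaka, Leclerc and Marchetti (37 years) before Varga (10 years).
Among Tanaka, Leclerc and Marchetti, by date of admission to current standing (later first): Tanaka and Leclerc (11 May 2013) before Marchetti (15 May 2011).
Among Tanaka and Leclerc, by admission number (higher first): Tanaka (674) before Leclerc (60).
Order: Abara, Ibarra, Eriksen, Lund, Drummond, Tanaka, Leclerc, Marchetti, Varga.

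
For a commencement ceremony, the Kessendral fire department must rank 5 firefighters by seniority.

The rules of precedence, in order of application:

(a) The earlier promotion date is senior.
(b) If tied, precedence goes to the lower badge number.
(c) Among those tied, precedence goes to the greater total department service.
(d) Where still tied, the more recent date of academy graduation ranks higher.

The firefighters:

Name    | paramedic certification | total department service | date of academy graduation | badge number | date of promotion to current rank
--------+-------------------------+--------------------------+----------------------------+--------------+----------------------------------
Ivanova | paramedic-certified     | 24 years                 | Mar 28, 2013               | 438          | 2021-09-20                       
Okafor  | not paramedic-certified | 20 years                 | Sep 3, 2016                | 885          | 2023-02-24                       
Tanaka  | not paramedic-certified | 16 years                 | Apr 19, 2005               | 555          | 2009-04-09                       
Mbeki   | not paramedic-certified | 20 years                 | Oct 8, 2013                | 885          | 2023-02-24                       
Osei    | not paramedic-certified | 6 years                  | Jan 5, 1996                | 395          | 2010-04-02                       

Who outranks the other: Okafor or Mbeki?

By date of promotion to current rank (earlier first): Tanaka (2009-04-09); then Osei (2010-04-02); then Ivanova (2021-09-20); then Okafor and Mbeki (both 2023-02-24).
Okafor and Mbeki both have badge number 885, so the next rule applies.
Okafor and Mbeki both have total department service 20 years, so the next rule applies.
Among Okafor and Mbeki, by date of academy graduation (later first): Okafor (Sep 3, 2016) before Mbeki (Oct 8, 2013).
So Okafor takes precedence.

Okafor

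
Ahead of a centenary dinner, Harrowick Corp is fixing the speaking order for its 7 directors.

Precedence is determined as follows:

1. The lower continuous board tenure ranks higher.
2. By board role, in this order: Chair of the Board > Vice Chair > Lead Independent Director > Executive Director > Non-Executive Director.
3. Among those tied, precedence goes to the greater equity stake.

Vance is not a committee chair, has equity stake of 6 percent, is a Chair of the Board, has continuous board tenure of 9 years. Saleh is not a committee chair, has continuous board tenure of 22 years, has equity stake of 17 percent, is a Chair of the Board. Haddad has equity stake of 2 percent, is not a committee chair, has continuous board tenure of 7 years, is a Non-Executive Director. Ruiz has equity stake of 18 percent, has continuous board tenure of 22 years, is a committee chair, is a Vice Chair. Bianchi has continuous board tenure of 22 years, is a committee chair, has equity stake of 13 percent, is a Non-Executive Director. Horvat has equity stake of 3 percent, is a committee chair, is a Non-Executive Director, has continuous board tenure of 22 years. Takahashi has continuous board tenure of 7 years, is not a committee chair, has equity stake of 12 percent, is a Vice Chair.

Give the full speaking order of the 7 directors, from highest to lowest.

Takahashi, Haddad, Vance, Saleh, Ruiz, Bianchi, Horvat

By continuous board tenure (lower first): Takahashi and Haddad (both 7 years); then Vance (9 years); then Saleh, Ruiz, Bianchi and Horvat (each 22 years).
Among Takahashi and Haddad, by board role: Takahashi (Vice Chair) before Haddad (Non-Executive Director).
Among Saleh, Ruiz, Bianchi and Horvat, by board role: Saleh (Chair of the Board) before Ruiz (Vice Chair) before Bianchi and Horvat (Non-Executive Director).
Among Bianchi and Horvat, by equity stake (higher first): Bianchi (13 percent) before Horvat (3 percent).
Full order: Takahashi, Haddad, Vance, Saleh, Ruiz, Bianchi, Horvat.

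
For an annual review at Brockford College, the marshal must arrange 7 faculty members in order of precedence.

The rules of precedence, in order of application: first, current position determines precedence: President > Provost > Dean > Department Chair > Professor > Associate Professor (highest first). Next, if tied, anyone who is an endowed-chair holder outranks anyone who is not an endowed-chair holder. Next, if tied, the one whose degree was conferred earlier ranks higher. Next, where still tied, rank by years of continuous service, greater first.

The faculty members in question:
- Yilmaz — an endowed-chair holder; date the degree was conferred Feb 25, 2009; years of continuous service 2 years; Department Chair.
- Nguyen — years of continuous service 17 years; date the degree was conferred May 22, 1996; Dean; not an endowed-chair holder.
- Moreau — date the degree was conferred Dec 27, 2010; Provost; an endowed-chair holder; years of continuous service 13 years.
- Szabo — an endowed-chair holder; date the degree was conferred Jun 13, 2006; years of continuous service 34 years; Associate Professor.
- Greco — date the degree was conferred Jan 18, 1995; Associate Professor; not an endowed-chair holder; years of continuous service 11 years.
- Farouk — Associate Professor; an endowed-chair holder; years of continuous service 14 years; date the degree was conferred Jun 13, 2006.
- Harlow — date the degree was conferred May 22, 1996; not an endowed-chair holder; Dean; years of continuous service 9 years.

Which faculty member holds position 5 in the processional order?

By current position: Moreau (Provost); then Nguyen and Harlow (Dean); then Yilmaz (Department Chair); then Szabo, Farouk and Greco (Associate Professor).
Nguyen and Harlow are each not an endowed-chair holder, so the next rule applies.
Nguyen and Harlow both have date the degree was conferred May 22, 1996, so the next rule applies.
Among Nguyen and Harlow, by years of continuous service (higher first): Nguyen (17 years) before Harlow (9 years).
Among Szabo, Farouk and Greco, an endowed-chair holder before not an endowed-chair holder: Szabo and Farouk (an endowed-chair holder) before Greco (not an endowed-chair holder).
Szabo and Farouk both have date the degree was conferred Jun 13, 2006, so the next rule applies.
Among Szabo and Farouk, by years of continuous service (higher first): Szabo (34 years) before Farouk (14 years).
Order: Moreau, Nguyen, Harlow, Yilmaz, Szabo, Farouk, Greco.

Szabo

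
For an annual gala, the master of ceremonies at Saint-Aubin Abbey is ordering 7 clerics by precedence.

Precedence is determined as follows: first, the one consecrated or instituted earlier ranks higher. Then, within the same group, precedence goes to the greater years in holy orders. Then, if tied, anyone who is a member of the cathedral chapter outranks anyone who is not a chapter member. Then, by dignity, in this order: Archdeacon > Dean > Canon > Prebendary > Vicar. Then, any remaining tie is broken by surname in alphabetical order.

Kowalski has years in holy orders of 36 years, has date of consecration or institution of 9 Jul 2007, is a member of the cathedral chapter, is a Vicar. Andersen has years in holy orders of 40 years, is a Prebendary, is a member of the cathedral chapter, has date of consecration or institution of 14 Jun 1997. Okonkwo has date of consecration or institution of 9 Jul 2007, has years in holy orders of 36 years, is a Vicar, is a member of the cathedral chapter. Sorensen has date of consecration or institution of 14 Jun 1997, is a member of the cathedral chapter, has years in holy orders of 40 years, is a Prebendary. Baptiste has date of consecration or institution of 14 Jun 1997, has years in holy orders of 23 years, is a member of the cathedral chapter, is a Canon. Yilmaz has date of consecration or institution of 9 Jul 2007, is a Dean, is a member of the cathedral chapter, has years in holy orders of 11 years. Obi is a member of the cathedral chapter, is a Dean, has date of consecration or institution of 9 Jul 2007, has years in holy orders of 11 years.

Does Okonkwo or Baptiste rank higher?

Baptiste

By date of consecration or institution (earlier first): Andersen, Sorensen and Baptiste (each 14 Jun 1997); then Kowalski, Okonkwo, Obi and Yilmaz (each 9 Jul 2007).
Among Andersen, Sorensen and Baptiste, by years in holy orders (higher first): Andersen and Sorensen (40 years) before Baptiste (23 years).
Andersen and Sorensen are each a member of the cathedral chapter, so the next rule applies.
Andersen and Sorensen are each Prebendary, so the next rule applies.
Among Andersen and Sorensen, alphabetically by surname: Andersen before Sorensen.
Among Kowalski, Okonkwo, Obi and Yilmaz, by years in holy orders (higher first): Kowalski and Okonkwo (36 years) before Obi and Yilmaz (11 years).
Kowalski and Okonkwo are each a member of the cathedral chapter, so the next rule applies.
Kowalski and Okonkwo are each Vicar, so the next rule applies.
Among Kowalski and Okonkwo, alphabetically by surname: Kowalski before Okonkwo.
Obi and Yilmaz are each a member of the cathedral chapter, so the next rule applies.
Obi and Yilmaz are each Dean, so the next rule applies.
Among Obi and Yilmaz, alphabetically by surname: Obi before Yilmaz.
So Baptiste takes precedence.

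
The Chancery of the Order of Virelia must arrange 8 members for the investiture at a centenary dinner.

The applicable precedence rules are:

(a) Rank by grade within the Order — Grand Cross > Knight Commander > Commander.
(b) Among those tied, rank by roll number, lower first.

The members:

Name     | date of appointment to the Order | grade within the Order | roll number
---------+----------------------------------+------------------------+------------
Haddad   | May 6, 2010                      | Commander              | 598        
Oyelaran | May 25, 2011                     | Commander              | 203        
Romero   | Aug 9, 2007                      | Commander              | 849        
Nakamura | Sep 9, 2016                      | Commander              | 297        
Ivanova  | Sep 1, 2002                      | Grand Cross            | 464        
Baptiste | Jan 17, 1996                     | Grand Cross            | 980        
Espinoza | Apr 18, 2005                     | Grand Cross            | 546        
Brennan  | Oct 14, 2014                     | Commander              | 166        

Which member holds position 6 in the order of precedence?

By grade within the Order: Ivanova, Espinoza and Baptiste (Grand Cross); then Brennan, Oyelaran, Nakamura, Haddad and Romero (Commander).
Among Ivanova, Espinoza and Baptiste, by roll number (lower first): Ivanova (464) before Espinoza (546) before Baptiste (980).
Among Brennan, Oyelaran, Nakamura, Haddad and Romero, by roll number (lower first): Brennan (166) before Oyelaran (203) before Nakamura (297) before Haddad (598) before Romero (849).
Order: Ivanova, Espinoza, Baptiste, Brennan, Oyelaran, Nakamura, Haddad, Romero.

Nakamura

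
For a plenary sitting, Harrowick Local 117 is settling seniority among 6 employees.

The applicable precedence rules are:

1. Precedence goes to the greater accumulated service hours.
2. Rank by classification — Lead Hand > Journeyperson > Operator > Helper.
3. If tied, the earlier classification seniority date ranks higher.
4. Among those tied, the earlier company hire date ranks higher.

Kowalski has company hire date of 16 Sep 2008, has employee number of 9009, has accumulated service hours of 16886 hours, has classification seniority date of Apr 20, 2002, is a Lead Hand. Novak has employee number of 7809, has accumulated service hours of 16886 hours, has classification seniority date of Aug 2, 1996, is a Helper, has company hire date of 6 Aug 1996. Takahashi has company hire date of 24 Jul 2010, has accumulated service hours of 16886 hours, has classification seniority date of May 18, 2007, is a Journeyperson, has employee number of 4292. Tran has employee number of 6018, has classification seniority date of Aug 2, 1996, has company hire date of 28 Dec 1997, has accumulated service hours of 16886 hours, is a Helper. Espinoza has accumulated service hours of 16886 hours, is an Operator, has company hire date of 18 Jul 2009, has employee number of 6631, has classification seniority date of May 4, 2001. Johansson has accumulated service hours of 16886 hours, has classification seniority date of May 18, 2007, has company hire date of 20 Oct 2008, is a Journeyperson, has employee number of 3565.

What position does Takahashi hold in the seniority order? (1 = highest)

By accumulated service hours (higher first): Kowalski, Johansson, Takahashi, Espinoza, Novak and Tran (each 16886 hours).
Among Kowalski, Johansson, Takahashi, Espinoza, Novak and Tran, by classification: Kowalski (Lead Hand) before Johansson and Takahashi (Journeyperson) before Espinoza (Operator) before Novak and Tran (Helper).
Johansson and Takahashi both have classification seniority date May 18, 2007, so the next rule applies.
Among Johansson and Takahashi, by company hire date (earlier first): Johansson (20 Oct 2008) before Takahashi (24 Jul 2010).
Novak and Tran both have classification seniority date Aug 2, 1996, so the next rule applies.
Among Novak and Tran, by company hire date (earlier first): Novak (6 Aug 1996) before Tran (28 Dec 1997).
Order: Kowalski, Johansson, Takahashi, Espinoza, Novak, Tran. So position 3.

3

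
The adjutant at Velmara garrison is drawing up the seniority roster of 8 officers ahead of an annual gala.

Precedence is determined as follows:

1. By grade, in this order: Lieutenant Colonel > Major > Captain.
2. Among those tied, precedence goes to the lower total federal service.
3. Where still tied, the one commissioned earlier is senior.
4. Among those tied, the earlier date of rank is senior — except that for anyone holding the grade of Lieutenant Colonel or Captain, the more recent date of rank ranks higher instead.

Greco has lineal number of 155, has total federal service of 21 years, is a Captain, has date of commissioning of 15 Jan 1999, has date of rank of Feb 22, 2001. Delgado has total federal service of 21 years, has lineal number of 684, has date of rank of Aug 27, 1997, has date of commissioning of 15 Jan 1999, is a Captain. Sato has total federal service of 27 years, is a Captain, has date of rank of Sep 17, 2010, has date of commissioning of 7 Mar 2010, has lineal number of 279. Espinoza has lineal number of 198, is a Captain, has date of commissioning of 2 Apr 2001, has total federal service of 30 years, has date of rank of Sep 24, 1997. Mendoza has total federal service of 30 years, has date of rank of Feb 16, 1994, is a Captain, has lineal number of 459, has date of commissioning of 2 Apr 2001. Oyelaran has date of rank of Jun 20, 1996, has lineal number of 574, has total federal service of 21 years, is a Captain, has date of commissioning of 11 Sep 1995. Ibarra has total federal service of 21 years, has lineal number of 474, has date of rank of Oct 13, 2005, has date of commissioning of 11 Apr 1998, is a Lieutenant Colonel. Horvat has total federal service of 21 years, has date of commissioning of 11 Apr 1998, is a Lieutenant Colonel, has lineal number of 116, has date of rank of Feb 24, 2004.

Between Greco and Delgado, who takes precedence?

Greco

By grade: Ibarra and Horvat (Lieutenant Colonel); then Oyelaran, Greco, Delgado, Sato, Espinoza and Mendoza (Captain).
Ibarra and Horvat both have total federal service 21 years, so the next rule applies.
Ibarra and Horvat both have date of commissioning 11 Apr 1998, so the next rule applies.
Among Ibarra and Horvat, by date of rank (later first) (reversed rule for this group): Ibarra (Oct 13, 2005) before Horvat (Feb 24, 2004).
Among Oyelaran, Greco, Delgado, Sato, Espinoza and Mendoza, by total federal service (lower first): Oyelaran, Greco and Delgado (21 years) before Sato (27 years) before Espinoza and Mendoza (30 years).
Among Oyelaran, Greco and Delgado, by date of commissioning (earlier first): Oyelaran (11 Sep 1995) before Greco and Delgado (15 Jan 1999).
Among Greco and Delgado, by date of rank (later first) (reversed rule for this group): Greco (Feb 22, 2001) before Delgado (Aug 27, 1997).
Espinoza and Mendoza both have date of commissioning 2 Apr 2001, so the next rule applies.
Among Espinoza and Mendoza, by date of rank (later first) (reversed rule for this group): Espinoza (Sep 24, 1997) before Mendoza (Feb 16, 1994).
So Greco takes precedence.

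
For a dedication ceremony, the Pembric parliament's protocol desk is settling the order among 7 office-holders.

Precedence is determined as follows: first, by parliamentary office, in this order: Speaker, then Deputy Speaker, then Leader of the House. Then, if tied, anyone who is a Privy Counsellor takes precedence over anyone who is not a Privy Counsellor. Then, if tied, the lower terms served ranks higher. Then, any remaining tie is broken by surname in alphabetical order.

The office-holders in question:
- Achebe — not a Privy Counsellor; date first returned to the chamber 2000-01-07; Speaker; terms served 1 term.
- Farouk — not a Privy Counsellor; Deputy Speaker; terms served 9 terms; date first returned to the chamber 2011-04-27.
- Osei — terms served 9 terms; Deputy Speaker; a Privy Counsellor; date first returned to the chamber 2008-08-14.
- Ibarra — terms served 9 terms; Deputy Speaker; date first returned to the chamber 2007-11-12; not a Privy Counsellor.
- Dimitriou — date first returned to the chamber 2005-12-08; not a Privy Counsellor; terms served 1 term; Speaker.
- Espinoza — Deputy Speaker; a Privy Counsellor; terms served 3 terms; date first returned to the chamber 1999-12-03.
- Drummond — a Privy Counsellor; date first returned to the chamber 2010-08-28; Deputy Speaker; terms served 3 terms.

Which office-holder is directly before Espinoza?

Drummond

By parliamentary office: Achebe and Dimitriou (Speaker); then Drummond, Espinoza, Osei, Farouk and Ibarra (Deputy Speaker).
Achebe and Dimitriou are each not a Privy Counsellor, so the next rule applies.
Achebe and Dimitriou both have terms served 1 term, so the next rule applies.
Among Achebe and Dimitriou, alphabetically by surname: Achebe before Dimitriou.
Among Drummond, Espinoza, Osei, Farouk and Ibarra, a Privy Counsellor before not a Privy Counsellor: Drummond, Espinoza and Osei (a Privy Counsellor) before Farouk and Ibarra (not a Privy Counsellor).
Among Drummond, Espinoza and Osei, by terms served (lower first): Drummond and Espinoza (3 terms) before Osei (9 terms).
Among Drummond and Espinoza, alphabetically by surname: Drummond before Espinoza.
Farouk and Ibarra both have terms served 9 terms, so the next rule applies.
Among Farouk and Ibarra, alphabetically by surname: Farouk before Ibarra.
Order: Achebe, Dimitriou, Drummond, Espinoza, Osei, Farouk, Ibarra.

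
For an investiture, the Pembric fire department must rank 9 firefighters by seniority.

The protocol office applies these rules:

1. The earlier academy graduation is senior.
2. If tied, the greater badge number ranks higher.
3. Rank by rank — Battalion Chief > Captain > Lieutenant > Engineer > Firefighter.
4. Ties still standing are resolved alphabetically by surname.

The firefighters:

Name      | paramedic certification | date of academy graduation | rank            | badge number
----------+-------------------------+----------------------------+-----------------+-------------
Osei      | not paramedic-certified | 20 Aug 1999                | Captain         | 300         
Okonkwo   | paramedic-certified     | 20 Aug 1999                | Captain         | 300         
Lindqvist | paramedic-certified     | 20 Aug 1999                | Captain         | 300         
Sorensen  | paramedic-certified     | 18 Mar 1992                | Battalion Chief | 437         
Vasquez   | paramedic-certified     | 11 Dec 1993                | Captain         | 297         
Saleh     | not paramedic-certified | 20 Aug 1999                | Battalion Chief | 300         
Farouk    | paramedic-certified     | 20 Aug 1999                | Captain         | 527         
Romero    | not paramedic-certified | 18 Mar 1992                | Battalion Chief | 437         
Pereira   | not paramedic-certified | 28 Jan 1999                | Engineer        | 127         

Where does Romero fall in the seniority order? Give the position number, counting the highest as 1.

1

By date of academy graduation (earlier first): Romero and Sorensen (both 18 Mar 1992); then Vasquez (11 Dec 1993); then Pereira (28 Jan 1999); then Farouk, Saleh, Lindqvist, Okonkwo and Osei (each 20 Aug 1999).
Romero and Sorensen both have badge number 437, so the next rule applies.
Romero and Sorensen are each Battalion Chief, so the next rule applies.
Among Romero and Sorensen, alphabetically by surname: Romero before Sorensen.
Among Farouk, Saleh, Lindqvist, Okonkwo and Osei, by badge number (higher first): Farouk (527) before Saleh, Lindqvist, Okonkwo and Osei (300).
Among Saleh, Lindqvist, Okonkwo and Osei, by rank: Saleh (Battalion Chief) before Lindqvist, Okonkwo and Osei (Captain).
Among Lindqvist, Okonkwo and Osei, alphabetically by surname: Lindqvist before Okonkwo before Osei.
Order: Romero, Sorensen, Vasquez, Pereira, Farouk, Saleh, Lindqvist, Okonkwo, Osei. So position 1.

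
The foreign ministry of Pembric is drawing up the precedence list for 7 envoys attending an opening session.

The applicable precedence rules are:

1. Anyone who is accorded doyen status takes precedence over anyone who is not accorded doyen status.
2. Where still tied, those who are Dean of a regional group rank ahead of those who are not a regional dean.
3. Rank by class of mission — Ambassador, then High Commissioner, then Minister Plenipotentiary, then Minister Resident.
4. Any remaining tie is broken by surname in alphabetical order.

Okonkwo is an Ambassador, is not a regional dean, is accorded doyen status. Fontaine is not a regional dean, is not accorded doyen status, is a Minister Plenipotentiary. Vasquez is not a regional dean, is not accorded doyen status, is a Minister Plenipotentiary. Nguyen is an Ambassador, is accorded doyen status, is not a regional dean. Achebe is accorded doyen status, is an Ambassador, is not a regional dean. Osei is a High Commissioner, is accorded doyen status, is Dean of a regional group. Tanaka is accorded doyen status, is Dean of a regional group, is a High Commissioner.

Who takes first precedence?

By the first rule: Osei, Tanaka, Achebe, Nguyen and Okonkwo (each accorded doyen status); then Fontaine and Vasquez (both not accorded doyen status).
Among Osei, Tanaka, Achebe, Nguyen and Okonkwo, Dean of a regional group before not a regional dean: Osei and Tanaka (Dean of a regional group) before Achebe, Nguyen and Okonkwo (not a regional dean).
Osei and Tanaka are each High Commissioner, so the next rule applies.
Among Osei and Tanaka, alphabetically by surname: Osei before Tanaka.
Achebe, Nguyen and Okonkwo are each Ambassador, so the next rule applies.
Among Achebe, Nguyen and Okonkwo, alphabetically by surname: Achebe before Nguyen before Okonkwo.
Fontaine and Vasquez are each not a regional dean, so the next rule applies.
Fontaine and Vasquez are each Minister Plenipotentiary, so the next rule applies.
Among Fontaine and Vasquez, alphabetically by surname: Fontaine before Vasquez.
Order: Osei, Tanaka, Achebe, Nguyen, Okonkwo, Fontaine, Vasquez.

Osei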